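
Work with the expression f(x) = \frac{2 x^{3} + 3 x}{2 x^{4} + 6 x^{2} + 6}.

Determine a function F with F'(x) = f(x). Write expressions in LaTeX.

f matches the chain-rule pattern g'(h)*h' with inner function h(x) = \frac{2 x^{4}}{3} + 2 x^{2} + 2; substituting u = h(x) collapses the integral.
Check: d/dx[\frac{\log{\left(\frac{x^{4}}{3} + x^{2} + 1 \right)}}{4}] = \frac{2 x^{3} + 3 x}{2 x^{4} + 6 x^{2} + 6} = f(x).

An antiderivative is F(x) = \frac{\log{\left(\frac{x^{4}}{3} + x^{2} + 1 \right)}}{4}.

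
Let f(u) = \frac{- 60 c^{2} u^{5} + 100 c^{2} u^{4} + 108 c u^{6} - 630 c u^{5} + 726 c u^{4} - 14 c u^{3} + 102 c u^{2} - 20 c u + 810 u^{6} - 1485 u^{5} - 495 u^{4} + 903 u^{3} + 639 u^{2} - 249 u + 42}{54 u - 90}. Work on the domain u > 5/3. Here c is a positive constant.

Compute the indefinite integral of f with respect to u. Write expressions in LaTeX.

F(u) = \frac{- 4 c^{2} u^{5} + 6 c u^{6} - 30 c u^{5} - 2 c u^{4} - 6 c u^{3} + 2 c u^{2} + 45 u^{6} - 9 u^{5} - 60 u^{4} - 33 u^{3} + 24 u^{2} - 3 u + 9 \log{\left(3 u - 5 \right)}}{18} + C

Since d/du undoes antidifferentiation here, F'(u) = f(u) is required of F(u).
Check: d/du[\frac{- 4 c^{2} u^{5} + 6 c u^{6} - 30 c u^{5} - 2 c u^{4} - 6 c u^{3} + 2 c u^{2} + 45 u^{6} - 9 u^{5} - 60 u^{4} - 33 u^{3} + 24 u^{2} - 3 u + 9 \log{\left(3 u - 5 \right)}}{18}] = \frac{- 60 c^{2} u^{5} + 100 c^{2} u^{4} + 108 c u^{6} - 630 c u^{5} + 726 c u^{4} - 14 c u^{3} + 102 c u^{2} - 20 c u + 810 u^{6} - 1485 u^{5} - 495 u^{4} + 903 u^{3} + 639 u^{2} - 249 u + 42}{54 u - 90} = f(u).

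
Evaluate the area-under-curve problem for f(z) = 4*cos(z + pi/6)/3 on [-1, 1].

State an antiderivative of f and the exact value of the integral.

For F(z) to be correct the identity F'(z) - f(z) = 0 must hold.
F(z) = 4*sin(z + pi/6)/3 is an antiderivative of f.
Check: d/dz[4*sin(z + pi/6)/3] = 4*cos(z + pi/6)/3 = f(z).
F(1) = 4*sin(pi/6 + 1)/3; F(-1) = 4*cos(1 + pi/3)/3.
Integral = F(1) - F(-1) = -4*cos(1 + pi/3)/3 + 4*sin(pi/6 + 1)/3.

Antiderivative: F(z) = 4*sin(z + pi/6)/3; value = -4*cos(1 + pi/3)/3 + 4*sin(pi/6 + 1)/3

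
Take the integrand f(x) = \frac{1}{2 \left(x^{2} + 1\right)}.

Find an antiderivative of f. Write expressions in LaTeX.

An antiderivative is F(x) = \frac{\operatorname{atan}{\left(x \right)}}{2}.

Check any antiderivative F(x) by computing F'(x) and comparing it with f(x).
Check: d/dx[\frac{\operatorname{atan}{\left(x \right)}}{2}] = \frac{1}{2 x^{2} + 2}, which equals f(x).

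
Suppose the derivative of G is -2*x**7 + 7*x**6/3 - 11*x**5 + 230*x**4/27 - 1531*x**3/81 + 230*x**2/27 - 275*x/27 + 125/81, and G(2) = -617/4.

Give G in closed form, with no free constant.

The substitution u = -x**2 + x/3 - 5/3 works: G'(x) is exactly (dG/du)*(du/dx) for that inner function.
A general antiderivative is -(-x**2 + x/3 - 5/3)**4/4 + C.
The condition gives C = -617/4 - (-625/4) = 2.
So G(x) = 2 - (-x**2 + x/3 - 5/3)**4/4.
Check: d/dx[2 - (-x**2 + x/3 - 5/3)**4/4] = -2*x**7 + 7*x**6/3 - 11*x**5 + 230*x**4/27 - 1531*x**3/81 + 230*x**2/27 - 275*x/27 + 125/81 = G'(x).

G(x) = 2 - (-x**2 + x/3 - 5/3)**4/4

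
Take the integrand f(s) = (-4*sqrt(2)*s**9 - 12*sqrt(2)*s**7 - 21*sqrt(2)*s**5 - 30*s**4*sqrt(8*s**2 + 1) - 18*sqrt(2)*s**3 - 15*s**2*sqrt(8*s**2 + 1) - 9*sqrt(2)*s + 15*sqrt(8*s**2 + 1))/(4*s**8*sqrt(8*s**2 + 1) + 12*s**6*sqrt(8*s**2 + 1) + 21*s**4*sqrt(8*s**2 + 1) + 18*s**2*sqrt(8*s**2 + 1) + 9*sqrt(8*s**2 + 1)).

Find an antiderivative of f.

Differentiate the proposed F(s) back; it has to land on f(s) exactly.
Check: d/ds[5*s/(2*s**4 + 3*s**2 + 3) - sqrt(4*s**2 + 1/2)/4] = (-4*sqrt(2)*s**9 - 12*sqrt(2)*s**7 - 21*sqrt(2)*s**5 - 30*s**4*sqrt(8*s**2 + 1) - 18*sqrt(2)*s**3 - 15*s**2*sqrt(8*s**2 + 1) - 9*sqrt(2)*s + 15*sqrt(8*s**2 + 1))/(4*s**8*sqrt(8*s**2 + 1) + 12*s**6*sqrt(8*s**2 + 1) + 21*s**4*sqrt(8*s**2 + 1) + 18*s**2*sqrt(8*s**2 + 1) + 9*sqrt(8*s**2 + 1)) = f(s).

An antiderivative is F(s) = 5*s/(2*s**4 + 3*s**2 + 3) - sqrt(4*s**2 + 1/2)/4.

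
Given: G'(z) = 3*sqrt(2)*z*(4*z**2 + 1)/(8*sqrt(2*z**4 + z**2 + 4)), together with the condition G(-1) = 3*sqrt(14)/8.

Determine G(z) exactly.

The substitution u = z**4 + z**2/2 + 2 works: G'(z) is exactly (dG/du)*(du/dz) for that inner function.
A general antiderivative is 3*sqrt(z**4 + z**2/2 + 2)/4 + C.
The condition gives C = 3*sqrt(14)/8 - (3*sqrt(14)/8) = 0.
So G(z) = 3*sqrt(2)*sqrt(2*z**4 + z**2 + 4)/8.
Check: d/dz[3*sqrt(2)*sqrt(2*z**4 + z**2 + 4)/8] = (12*sqrt(2)*z**3 + 3*sqrt(2)*z)/(8*sqrt(2*z**4 + z**2 + 4)), which equals G'(z).

G(z) = 3*sqrt(2)*sqrt(2*z**4 + z**2 + 4)/8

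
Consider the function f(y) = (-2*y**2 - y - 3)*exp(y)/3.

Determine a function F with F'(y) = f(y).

f has the shape u'v + uv' for u = -2*y**2/3 + y - 2 and v = exp(y) — it is the derivative of the product u*v.
Check: d/dy[-(2*y**2 - 3*y + 6)*exp(y)/3] = -2*y**2*exp(y)/3 - y*exp(y)/3 - exp(y), which equals f(y).

An antiderivative is F(y) = -(2*y**2 - 3*y + 6)*exp(y)/3.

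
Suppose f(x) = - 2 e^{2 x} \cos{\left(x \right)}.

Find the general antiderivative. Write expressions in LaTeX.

F(x) = - \frac{2 e^{2 x} \sin{\left(x \right)}}{5} - \frac{4 e^{2 x} \cos{\left(x \right)}}{5} + C

An antiderivative F(x) passes only if d/dx[F] lands on f(x) exactly.
Check: d/dx[- \frac{2 e^{2 x} \sin{\left(x \right)}}{5} - \frac{4 e^{2 x} \cos{\left(x \right)}}{5}] = - 2 e^{2 x} \cos{\left(x \right)} = f(x).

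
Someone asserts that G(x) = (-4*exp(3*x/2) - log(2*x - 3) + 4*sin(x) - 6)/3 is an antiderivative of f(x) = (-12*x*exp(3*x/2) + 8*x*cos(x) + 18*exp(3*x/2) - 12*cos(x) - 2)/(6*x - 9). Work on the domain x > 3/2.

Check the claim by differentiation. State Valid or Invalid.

Valid. The derivative of G reproduces f.

d/dx[G] = (-12*x*exp(3*x/2) + 8*x*cos(x) + 18*exp(3*x/2) - 12*cos(x) - 2)/(6*x - 9)
This equals f(x) exactly, so the claim holds.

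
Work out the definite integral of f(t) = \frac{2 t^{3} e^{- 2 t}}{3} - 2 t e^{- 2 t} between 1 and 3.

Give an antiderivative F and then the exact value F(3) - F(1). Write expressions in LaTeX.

f has the shape u'v + uv' for u = - \frac{t^{3}}{3} - \frac{t^{2}}{2} + \frac{t}{2} + \frac{1}{4} and v = e^{- 2 t} — it is the derivative of the product u*v.
F(t) = \frac{\left(- 4 t^{3} - 6 t^{2} + 6 t + 3\right) e^{- 2 t}}{12} is an antiderivative of f.
Check: d/dt[\frac{\left(- 4 t^{3} - 6 t^{2} + 6 t + 3\right) e^{- 2 t}}{12}] = \frac{\left(2 t^{3} - 6 t\right) e^{- 2 t}}{3}, which equals f(t).
F(3) = - \frac{47}{4 e^{6}}; F(1) = - \frac{1}{12 e^{2}}.
Integral = F(3) - F(1) = - \frac{47}{4 e^{6}} + \frac{1}{12 e^{2}}.

Antiderivative: F(t) = \frac{\left(- 4 t^{3} - 6 t^{2} + 6 t + 3\right) e^{- 2 t}}{12}; value = - \frac{47}{4 e^{6}} + \frac{1}{12 e^{2}}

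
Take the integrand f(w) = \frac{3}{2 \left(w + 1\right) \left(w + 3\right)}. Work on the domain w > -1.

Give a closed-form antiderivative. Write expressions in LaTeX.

The denominator factors as 2 \left(w + 1\right) \left(w + 3\right); partial fractions split f into directly integrable pieces: - \frac{3}{4 \left(w + 3\right)} + \frac{3}{4 \left(w + 1\right)}.
Check: d/dw[\frac{3 \log{\left(w + 1 \right)}}{4} - \frac{3 \log{\left(w + 3 \right)}}{4}] = \frac{3}{2 w^{2} + 8 w + 6}, which equals f(w).

An antiderivative is F(w) = \frac{3 \log{\left(w + 1 \right)}}{4} - \frac{3 \log{\left(w + 3 \right)}}{4}.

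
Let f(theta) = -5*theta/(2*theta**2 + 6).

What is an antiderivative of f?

An antiderivative is F(theta) = -5*log(theta**2 + 3)/4.

f matches the chain-rule pattern g'(h)*h' with inner function h(theta) = theta**2 + 3; substituting u = h(theta) collapses the integral.
Check: d/dtheta[-5*log(theta**2 + 3)/4] = -5*theta/(2*theta**2 + 6) = f(theta).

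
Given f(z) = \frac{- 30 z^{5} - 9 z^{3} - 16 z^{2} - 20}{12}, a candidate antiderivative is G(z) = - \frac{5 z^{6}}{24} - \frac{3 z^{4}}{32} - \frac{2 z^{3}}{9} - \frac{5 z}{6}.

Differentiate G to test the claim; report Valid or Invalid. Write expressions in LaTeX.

d/dz[G] = - \frac{5 z^{5}}{4} - \frac{3 z^{3}}{8} - \frac{2 z^{2}}{3} - \frac{5}{6}
d/dz[G] - f(z) = \frac{5 z^{5}}{4} + \frac{3 z^{3}}{8} + \frac{2 z^{2}}{3} + \frac{5}{6} != 0.

Invalid: d/dz[G] - f = \frac{5 z^{5}}{4} + \frac{3 z^{3}}{8} + \frac{2 z^{2}}{3} + \frac{5}{6}, which is not 0.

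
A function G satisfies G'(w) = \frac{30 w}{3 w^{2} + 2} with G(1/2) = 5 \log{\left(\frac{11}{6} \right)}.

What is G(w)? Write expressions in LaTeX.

G(w) = 5 \log{\left(2 w^{2} + \frac{4}{3} \right)}

The substitution u = 2 w^{2} + \frac{4}{3} works: G'(w) is exactly (dG/du)*(du/dw) for that inner function.
A general antiderivative is 5 \log{\left(2 w^{2} + \frac{4}{3} \right)} + C.
The condition gives C = 5 \log{\left(\frac{11}{6} \right)} - (5 \log{\left(\frac{11}{6} \right)}) = 0.
So G(w) = 5 \log{\left(2 w^{2} + \frac{4}{3} \right)}.
Check: d/dw[5 \log{\left(2 w^{2} + \frac{4}{3} \right)}] = \frac{30 w}{3 w^{2} + 2} = G'(w).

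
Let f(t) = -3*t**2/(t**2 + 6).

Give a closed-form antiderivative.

A first test for any F(t): its t-derivative must equal f(t) identically.
Check: d/dt[-3*t + 3*sqrt(6)*atan(sqrt(6)*t/6)] = -3*t**2/(t**2 + 6) = f(t).

An antiderivative is F(t) = -3*t + 3*sqrt(6)*atan(sqrt(6)*t/6).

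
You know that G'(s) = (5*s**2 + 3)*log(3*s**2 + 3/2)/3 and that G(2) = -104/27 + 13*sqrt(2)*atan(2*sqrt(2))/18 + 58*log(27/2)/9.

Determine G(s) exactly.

G(s) = 5*s**3*log(3*s**2 + 3/2)/9 - 10*s**3/27 + s*log(3*s**2 + 3/2) - 13*s/9 + 13*sqrt(2)*atan(sqrt(2)*s)/18 + 2

Recover the given G'(s) by differentiating a candidate G(s); any mismatch rules it out.
A general antiderivative is -10*s**3/27 - 13*s/9 + (5*s**3/9 + s)*log(3*s**2 + 3/2) + 13*sqrt(2)*atan(sqrt(2)*s)/18 + C.
The condition gives C = -104/27 + 13*sqrt(2)*atan(2*sqrt(2))/18 + 58*log(27/2)/9 - (-158/27 + 13*sqrt(2)*atan(2*sqrt(2))/18 + 58*log(27/2)/9) = 2.
So G(s) = 5*s**3*log(3*s**2 + 3/2)/9 - 10*s**3/27 + s*log(3*s**2 + 3/2) - 13*s/9 + 13*sqrt(2)*atan(sqrt(2)*s)/18 + 2.
Check: d/ds[5*s**3*log(3*s**2 + 3/2)/9 - 10*s**3/27 + s*log(3*s**2 + 3/2) - 13*s/9 + 13*sqrt(2)*atan(sqrt(2)*s)/18 + 2] = 5*s**2*log(s**2 + 1/2)/3 + 5*s**2*log(3)/3 + log(s**2 + 1/2) + log(3), which equals G'(s).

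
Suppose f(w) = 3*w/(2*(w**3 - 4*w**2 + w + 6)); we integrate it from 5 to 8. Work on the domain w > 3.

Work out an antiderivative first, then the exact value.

Antiderivative: F(w) = 9*log(w - 3)/8 - log(w - 2) - log(w + 1)/8; value = -7*log(6)/8 - 9*log(2)/8 - log(9)/8 + log(3) + 9*log(5)/8

The denominator factors as 2*(w - 3)*(w - 2)*(w + 1); partial fractions split f into directly integrable pieces: -1/(8*(w + 1)) - 1/(w - 2) + 9/(8*(w - 3)).
F(w) = 9*log(w - 3)/8 - log(w - 2) - log(w + 1)/8 is an antiderivative of f.
Check: d/dw[9*log(w - 3)/8 - log(w - 2) - log(w + 1)/8] = 3*w/(2*w**3 - 8*w**2 + 2*w + 12), which equals f(w).
F(8) = -log(6) - log(9)/8 + 9*log(5)/8; F(5) = -log(3) - log(6)/8 + 9*log(2)/8.
Integral = F(8) - F(5) = -7*log(6)/8 - 9*log(2)/8 - log(9)/8 + log(3) + 9*log(5)/8.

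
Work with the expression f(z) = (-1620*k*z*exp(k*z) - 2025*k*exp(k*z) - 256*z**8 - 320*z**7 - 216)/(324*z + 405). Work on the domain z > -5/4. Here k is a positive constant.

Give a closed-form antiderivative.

Check any antiderivative F(z) by computing F'(z) and comparing it with f(z).
Check: d/dz[-8*z**8/81 - 5*exp(k*z) - 2*log(2*z + 5/2)/3] = (-1620*k*z*exp(k*z) - 2025*k*exp(k*z) - 256*z**8 - 320*z**7 - 216)/(324*z + 405) = f(z).

An antiderivative is F(z) = -8*z**8/81 - 5*exp(k*z) - 2*log(2*z + 5/2)/3.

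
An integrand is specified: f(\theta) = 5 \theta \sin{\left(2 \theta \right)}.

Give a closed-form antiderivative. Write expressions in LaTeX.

An antiderivative is F(\theta) = - \frac{5 \theta \cos{\left(2 \theta \right)}}{2} + \frac{5 \sin{\left(2 \theta \right)}}{4}.

An antiderivative F(\theta) passes only if d/d\theta[F] lands on f(\theta) exactly.
Check: d/d\theta[- \frac{5 \theta \cos{\left(2 \theta \right)}}{2} + \frac{5 \sin{\left(2 \theta \right)}}{4}] = 5 \theta \sin{\left(2 \theta \right)} = f(\theta).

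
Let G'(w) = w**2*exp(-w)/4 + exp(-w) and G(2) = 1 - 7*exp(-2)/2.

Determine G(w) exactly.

G'(w) has the shape u'v + uv' for u = -w**2/4 - w/2 - 3/2 and v = exp(-w) — it is the derivative of the product u*v.
A general antiderivative is (-w**2 - 2*w - 6)*exp(-w)/4 + C.
The condition gives C = 1 - 7*exp(-2)/2 - (-7*exp(-2)/2) = 1.
So G(w) = (-w**2 - 2*w + 4*exp(w) - 6)*exp(-w)/4.
Check: d/dw[(-w**2 - 2*w + 4*exp(w) - 6)*exp(-w)/4] = (w**2 + 4)*exp(-w)/4, which equals G'(w).

G(w) = (-w**2 - 2*w + 4*exp(w) - 6)*exp(-w)/4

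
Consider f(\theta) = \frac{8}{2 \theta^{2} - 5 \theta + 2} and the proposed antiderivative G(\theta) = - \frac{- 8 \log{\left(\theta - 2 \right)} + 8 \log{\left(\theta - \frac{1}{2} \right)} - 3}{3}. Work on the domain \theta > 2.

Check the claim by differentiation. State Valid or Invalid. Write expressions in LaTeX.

Valid: G'(\theta) = f(\theta).

d/d\theta[G] = \frac{8}{2 \theta^{2} - 5 \theta + 2}
This equals f(\theta) exactly, so the claim holds.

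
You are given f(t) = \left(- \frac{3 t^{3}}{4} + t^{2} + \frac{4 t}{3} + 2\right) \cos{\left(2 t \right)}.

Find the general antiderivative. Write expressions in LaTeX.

Check any antiderivative F(t) by computing F'(t) and comparing it with f(t).
Check: d/dt[- \frac{3 t^{3} \sin{\left(2 t \right)}}{8} + \frac{t^{2} \sin{\left(2 t \right)}}{2} - \frac{9 t^{2} \cos{\left(2 t \right)}}{16} + \frac{59 t \sin{\left(2 t \right)}}{48} + \frac{t \cos{\left(2 t \right)}}{2} + \frac{3 \sin{\left(2 t \right)}}{4} + \frac{59 \cos{\left(2 t \right)}}{96}] = - \frac{3 t^{3} \cos{\left(2 t \right)}}{4} + t^{2} \cos{\left(2 t \right)} + \frac{4 t \cos{\left(2 t \right)}}{3} + 2 \cos{\left(2 t \right)}, which equals f(t).

F(t) = - \frac{3 t^{3} \sin{\left(2 t \right)}}{8} + \frac{t^{2} \sin{\left(2 t \right)}}{2} - \frac{9 t^{2} \cos{\left(2 t \right)}}{16} + \frac{59 t \sin{\left(2 t \right)}}{48} + \frac{t \cos{\left(2 t \right)}}{2} + \frac{3 \sin{\left(2 t \right)}}{4} + \frac{59 \cos{\left(2 t \right)}}{96} + C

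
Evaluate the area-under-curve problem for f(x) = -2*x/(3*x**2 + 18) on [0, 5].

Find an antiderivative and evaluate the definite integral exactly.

The substitution u = x**2/2 + 3 works: f is exactly (dF/du)*(du/dx) for that inner function.
F(x) = -log(x**2/2 + 3)/3 is an antiderivative of f.
Check: d/dx[-log(x**2/2 + 3)/3] = -2*x/(3*x**2 + 18) = f(x).
F(5) = -log(31/2)/3; F(0) = -log(3)/3.
Integral = F(5) - F(0) = -log(31/2)/3 + log(3)/3.

Antiderivative: F(x) = -log(x**2/2 + 3)/3; value = -log(31/2)/3 + log(3)/3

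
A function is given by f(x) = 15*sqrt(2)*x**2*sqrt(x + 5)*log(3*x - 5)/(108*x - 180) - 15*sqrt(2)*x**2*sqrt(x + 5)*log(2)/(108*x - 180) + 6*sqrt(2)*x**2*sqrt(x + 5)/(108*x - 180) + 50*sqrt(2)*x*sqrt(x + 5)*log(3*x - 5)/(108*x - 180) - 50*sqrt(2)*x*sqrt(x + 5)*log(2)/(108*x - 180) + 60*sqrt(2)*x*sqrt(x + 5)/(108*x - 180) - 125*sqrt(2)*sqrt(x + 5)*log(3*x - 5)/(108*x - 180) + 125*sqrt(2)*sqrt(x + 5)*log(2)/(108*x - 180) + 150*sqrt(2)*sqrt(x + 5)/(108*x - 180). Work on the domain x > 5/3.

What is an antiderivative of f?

An antiderivative is F(x) = 4*(x/2 + 5/2)**(5/2)*log(3*x/2 - 5/2)/9.

f has the shape u'v + uv' for u = 4*(x/2 + 5/2)**(5/2)/9 and v = log(3*x/2 - 5/2) — it is the derivative of the product u*v.
Check: d/dx[4*(x/2 + 5/2)**(5/2)*log(3*x/2 - 5/2)/9] = (15*sqrt(2)*x**2*sqrt(x + 5)*log(3*x - 5) - 15*sqrt(2)*x**2*sqrt(x + 5)*log(2) + 6*sqrt(2)*x**2*sqrt(x + 5) + 50*sqrt(2)*x*sqrt(x + 5)*log(3*x - 5) - 50*sqrt(2)*x*sqrt(x + 5)*log(2) + 60*sqrt(2)*x*sqrt(x + 5) - 125*sqrt(2)*sqrt(x + 5)*log(3*x - 5) + 125*sqrt(2)*sqrt(x + 5)*log(2) + 150*sqrt(2)*sqrt(x + 5))/(108*x - 180), which equals f(x).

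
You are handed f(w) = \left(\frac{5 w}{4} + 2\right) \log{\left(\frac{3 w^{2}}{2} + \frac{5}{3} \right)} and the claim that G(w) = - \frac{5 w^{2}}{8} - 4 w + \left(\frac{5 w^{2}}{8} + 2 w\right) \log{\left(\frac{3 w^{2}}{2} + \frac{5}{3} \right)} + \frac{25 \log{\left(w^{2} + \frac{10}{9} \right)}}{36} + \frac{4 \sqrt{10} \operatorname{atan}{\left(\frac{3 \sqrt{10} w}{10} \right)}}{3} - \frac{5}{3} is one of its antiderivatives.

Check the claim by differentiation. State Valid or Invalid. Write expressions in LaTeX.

Valid: G'(w) = f(w).

d/dw[G] = \frac{5 w \log{\left(9 w^{2} + 10 \right)}}{4} - \frac{5 w \log{\left(6 \right)}}{4} + 2 \log{\left(9 w^{2} + 10 \right)} - 2 \log{\left(6 \right)}
This equals f(w) exactly, so the claim holds.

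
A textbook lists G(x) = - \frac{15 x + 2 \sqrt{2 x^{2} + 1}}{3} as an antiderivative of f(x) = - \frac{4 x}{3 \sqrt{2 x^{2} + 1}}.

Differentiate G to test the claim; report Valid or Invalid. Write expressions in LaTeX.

d/dx[G] = \frac{- 4 x - 15 \sqrt{2 x^{2} + 1}}{3 \sqrt{2 x^{2} + 1}}
d/dx[G] - f(x) = -5 != 0.

Invalid: d/dx[G] - f = -5, which is not 0.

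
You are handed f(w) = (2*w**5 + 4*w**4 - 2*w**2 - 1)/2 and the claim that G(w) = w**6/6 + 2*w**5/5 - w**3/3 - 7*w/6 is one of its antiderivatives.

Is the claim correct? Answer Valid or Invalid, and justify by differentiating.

Invalid: d/dw[G] - f = -2/3, which is not 0.

d/dw[G] = w**5 + 2*w**4 - w**2 - 7/6
d/dw[G] - f(w) = -2/3 != 0.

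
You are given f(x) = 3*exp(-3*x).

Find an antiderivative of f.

Since d/dx undoes antidifferentiation here, F'(x) = f(x) is required of F(x).
Check: d/dx[-exp(-3*x)] = 3*exp(-3*x) = f(x).

An antiderivative is F(x) = -exp(-3*x).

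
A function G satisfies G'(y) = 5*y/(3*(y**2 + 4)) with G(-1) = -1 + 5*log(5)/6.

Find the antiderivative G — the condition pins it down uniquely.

G(y) = 5*log(y**2 + 4)/6 - 1

The substitution u = y**2 + 4 works: G'(y) is exactly (dG/du)*(du/dy) for that inner function.
A general antiderivative is 5*log(y**2 + 4)/6 + C.
The condition gives C = -1 + 5*log(5)/6 - (5*log(5)/6) = -1.
So G(y) = 5*log(y**2 + 4)/6 - 1.
Check: d/dy[5*log(y**2 + 4)/6 - 1] = 5*y/(3*y**2 + 12), which equals G'(y).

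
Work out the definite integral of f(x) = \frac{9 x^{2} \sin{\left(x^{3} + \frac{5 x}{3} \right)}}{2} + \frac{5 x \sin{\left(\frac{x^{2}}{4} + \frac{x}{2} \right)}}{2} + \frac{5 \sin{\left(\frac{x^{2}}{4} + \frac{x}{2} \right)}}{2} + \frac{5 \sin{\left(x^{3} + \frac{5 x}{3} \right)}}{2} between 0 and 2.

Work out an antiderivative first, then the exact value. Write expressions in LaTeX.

Antiderivative: F(x) = \frac{- 10 \cos{\left(\frac{x^{2}}{4} + \frac{x}{2} \right)} - 3 \cos{\left(x^{3} + \frac{5 x}{3} \right)}}{2}; value = - \frac{3 \cos{\left(\frac{34}{3} \right)}}{2} - 5 \cos{\left(2 \right)} + \frac{13}{2}

The integrand splits into summands that can be handled one at a time.
F(x) = \frac{- 10 \cos{\left(\frac{x^{2}}{4} + \frac{x}{2} \right)} - 3 \cos{\left(x^{3} + \frac{5 x}{3} \right)}}{2} is an antiderivative of f.
Check: d/dx[\frac{- 10 \cos{\left(\frac{x^{2}}{4} + \frac{x}{2} \right)} - 3 \cos{\left(x^{3} + \frac{5 x}{3} \right)}}{2}] = \frac{9 x^{2} \sin{\left(x^{3} + \frac{5 x}{3} \right)}}{2} + \frac{5 x \sin{\left(\frac{x^{2}}{4} + \frac{x}{2} \right)}}{2} + \frac{5 \sin{\left(\frac{x^{2}}{4} + \frac{x}{2} \right)}}{2} + \frac{5 \sin{\left(x^{3} + \frac{5 x}{3} \right)}}{2} = f(x).
F(2) = - \frac{3 \cos{\left(\frac{34}{3} \right)}}{2} - 5 \cos{\left(2 \right)}; F(0) = - \frac{13}{2}.
Integral = F(2) - F(0) = - \frac{3 \cos{\left(\frac{34}{3} \right)}}{2} - 5 \cos{\left(2 \right)} + \frac{13}{2}.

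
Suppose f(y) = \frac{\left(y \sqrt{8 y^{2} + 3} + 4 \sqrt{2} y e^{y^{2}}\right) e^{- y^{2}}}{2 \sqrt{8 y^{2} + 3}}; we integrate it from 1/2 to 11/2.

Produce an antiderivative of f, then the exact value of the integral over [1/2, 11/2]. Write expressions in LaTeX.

An antiderivative F(y) passes only if d/dy[F] lands on f(y) exactly.
F(y) = \frac{\sqrt{2} \left(2 \sqrt{8 y^{2} + 3} e^{y^{2}} - \sqrt{2}\right) e^{- y^{2}}}{8} is an antiderivative of f.
Check: d/dy[\frac{\sqrt{2} \left(2 \sqrt{8 y^{2} + 3} e^{y^{2}} - \sqrt{2}\right) e^{- y^{2}}}{8}] = \frac{\left(y \sqrt{8 y^{2} + 3} + 4 \sqrt{2} y e^{y^{2}}\right) e^{- y^{2}}}{2 \sqrt{8 y^{2} + 3}} = f(y).
F(11/2) = - \frac{1}{4 e^{\frac{121}{4}}} + \frac{7 \sqrt{10}}{4}; F(1/2) = - \frac{1}{4 e^{\frac{1}{4}}} + \frac{\sqrt{10}}{4}.
Integral = F(11/2) - F(1/2) = - \frac{1}{4 e^{\frac{121}{4}}} + \frac{1}{4 e^{\frac{1}{4}}} + \frac{3 \sqrt{10}}{2}.

Antiderivative: F(y) = \frac{\sqrt{2} \left(2 \sqrt{8 y^{2} + 3} e^{y^{2}} - \sqrt{2}\right) e^{- y^{2}}}{8}; value = - \frac{1}{4 e^{\frac{121}{4}}} + \frac{1}{4 e^{\frac{1}{4}}} + \frac{3 \sqrt{10}}{2}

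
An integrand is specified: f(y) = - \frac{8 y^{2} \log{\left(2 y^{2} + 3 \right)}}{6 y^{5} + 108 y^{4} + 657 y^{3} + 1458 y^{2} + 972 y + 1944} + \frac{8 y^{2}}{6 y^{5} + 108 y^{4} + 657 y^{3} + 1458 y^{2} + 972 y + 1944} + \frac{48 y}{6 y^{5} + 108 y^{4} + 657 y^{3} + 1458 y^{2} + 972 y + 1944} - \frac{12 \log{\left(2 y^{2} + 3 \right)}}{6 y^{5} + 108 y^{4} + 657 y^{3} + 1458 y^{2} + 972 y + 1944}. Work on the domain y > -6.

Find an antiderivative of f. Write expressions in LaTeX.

f has the shape u'v + uv' for u = \frac{2}{3 \left(y + 6\right)^{2}} and v = \log{\left(2 y^{2} + 3 \right)} — it is the derivative of the product u*v.
Check: d/dy[\frac{2 \log{\left(2 y^{2} + 3 \right)}}{3 \left(y + 6\right)^{2}}] = \frac{- 8 y^{2} \log{\left(2 y^{2} + 3 \right)} + 8 y^{2} + 48 y - 12 \log{\left(2 y^{2} + 3 \right)}}{6 y^{5} + 108 y^{4} + 657 y^{3} + 1458 y^{2} + 972 y + 1944}, which equals f(y).

An antiderivative is F(y) = \frac{2 \log{\left(2 y^{2} + 3 \right)}}{3 \left(y + 6\right)^{2}}.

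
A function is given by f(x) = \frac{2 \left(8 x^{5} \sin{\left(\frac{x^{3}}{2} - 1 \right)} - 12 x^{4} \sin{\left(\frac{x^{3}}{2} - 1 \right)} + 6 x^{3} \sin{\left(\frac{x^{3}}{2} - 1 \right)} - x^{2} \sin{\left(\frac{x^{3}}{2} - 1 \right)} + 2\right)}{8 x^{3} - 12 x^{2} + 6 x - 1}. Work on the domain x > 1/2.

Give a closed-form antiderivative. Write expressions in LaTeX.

For F(x) to be correct the identity F'(x) - f(x) = 0 must hold.
Check: d/dx[- \frac{4 \cos{\left(\frac{x^{3}}{2} - 1 \right)}}{3} - \frac{1}{4 x^{2} - 4 x + 1}] = \frac{16 x^{5} \sin{\left(\frac{x^{3}}{2} - 1 \right)} - 24 x^{4} \sin{\left(\frac{x^{3}}{2} - 1 \right)} + 12 x^{3} \sin{\left(\frac{x^{3}}{2} - 1 \right)} - 2 x^{2} \sin{\left(\frac{x^{3}}{2} - 1 \right)} + 4}{8 x^{3} - 12 x^{2} + 6 x - 1}, which equals f(x).

An antiderivative is F(x) = - \frac{4 \cos{\left(\frac{x^{3}}{2} - 1 \right)}}{3} - \frac{1}{4 x^{2} - 4 x + 1}.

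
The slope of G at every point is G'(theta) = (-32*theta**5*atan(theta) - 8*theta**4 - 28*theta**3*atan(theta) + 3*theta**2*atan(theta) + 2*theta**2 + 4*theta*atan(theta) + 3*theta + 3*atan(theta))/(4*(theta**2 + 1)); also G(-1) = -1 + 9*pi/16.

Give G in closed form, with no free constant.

G(theta) = -2*theta**4*atan(theta) + theta**2*atan(theta)/2 + 3*theta*atan(theta)/4 - 1

G'(theta) has the shape u'v + uv' for u = -2*theta**4 + theta**2/2 + 3*theta/4 and v = atan(theta) — it is the derivative of the product u*v.
A general antiderivative is (-2*theta**4 + theta**2/2 + 3*theta/4)*atan(theta) + C.
The condition gives C = -1 + 9*pi/16 - (9*pi/16) = -1.
So G(theta) = -2*theta**4*atan(theta) + theta**2*atan(theta)/2 + 3*theta*atan(theta)/4 - 1.
Check: d/dtheta[-2*theta**4*atan(theta) + theta**2*atan(theta)/2 + 3*theta*atan(theta)/4 - 1] = (-32*theta**5*atan(theta) - 8*theta**4 - 28*theta**3*atan(theta) + 3*theta**2*atan(theta) + 2*theta**2 + 4*theta*atan(theta) + 3*theta + 3*atan(theta))/(4*theta**2 + 4), which equals G'(theta).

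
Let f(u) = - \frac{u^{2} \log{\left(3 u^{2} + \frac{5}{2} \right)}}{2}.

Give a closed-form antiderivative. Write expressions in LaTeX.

Whatever form F(u) takes, F'(u) = f(u) is non-negotiable.
Check: d/du[- \frac{u^{3} \log{\left(3 u^{2} + \frac{5}{2} \right)}}{6} + \frac{u^{3}}{9} - \frac{5 u}{18} + \frac{5 \sqrt{30} \operatorname{atan}{\left(\frac{\sqrt{30} u}{5} \right)}}{108}] = - \frac{u^{2} \log{\left(3 u^{2} + \frac{5}{2} \right)}}{2} = f(u).

An antiderivative is F(u) = - \frac{u^{3} \log{\left(3 u^{2} + \frac{5}{2} \right)}}{6} + \frac{u^{3}}{9} - \frac{5 u}{18} + \frac{5 \sqrt{30} \operatorname{atan}{\left(\frac{\sqrt{30} u}{5} \right)}}{108}.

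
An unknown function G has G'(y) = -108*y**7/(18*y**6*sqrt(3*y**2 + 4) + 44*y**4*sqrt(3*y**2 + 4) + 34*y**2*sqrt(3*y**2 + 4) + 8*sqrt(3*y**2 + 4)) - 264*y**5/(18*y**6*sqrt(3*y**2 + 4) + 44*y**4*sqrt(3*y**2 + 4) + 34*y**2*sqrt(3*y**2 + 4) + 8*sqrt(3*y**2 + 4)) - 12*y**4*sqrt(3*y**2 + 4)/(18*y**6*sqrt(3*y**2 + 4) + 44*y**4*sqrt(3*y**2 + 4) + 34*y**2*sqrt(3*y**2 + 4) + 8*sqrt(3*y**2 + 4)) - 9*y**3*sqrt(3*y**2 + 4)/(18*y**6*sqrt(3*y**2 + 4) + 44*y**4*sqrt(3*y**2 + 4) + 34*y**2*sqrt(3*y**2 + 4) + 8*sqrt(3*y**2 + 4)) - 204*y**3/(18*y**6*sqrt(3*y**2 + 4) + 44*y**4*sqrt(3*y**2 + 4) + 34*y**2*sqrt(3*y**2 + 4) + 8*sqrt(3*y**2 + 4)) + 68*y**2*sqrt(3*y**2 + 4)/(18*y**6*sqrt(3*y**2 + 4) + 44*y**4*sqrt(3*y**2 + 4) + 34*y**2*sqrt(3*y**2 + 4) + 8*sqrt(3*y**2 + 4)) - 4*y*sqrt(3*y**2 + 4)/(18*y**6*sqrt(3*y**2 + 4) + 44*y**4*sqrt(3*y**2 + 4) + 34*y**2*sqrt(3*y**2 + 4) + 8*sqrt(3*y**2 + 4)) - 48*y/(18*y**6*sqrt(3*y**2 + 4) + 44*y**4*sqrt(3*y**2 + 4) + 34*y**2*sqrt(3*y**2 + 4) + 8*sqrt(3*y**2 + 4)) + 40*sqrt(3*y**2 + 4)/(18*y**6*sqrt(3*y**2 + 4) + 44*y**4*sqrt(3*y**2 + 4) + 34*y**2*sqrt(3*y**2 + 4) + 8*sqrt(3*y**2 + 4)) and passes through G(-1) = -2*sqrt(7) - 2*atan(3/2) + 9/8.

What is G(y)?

G(y) = (8*y**2 + 8*y - 8*(y**2 + 1)*sqrt(3*y**2 + 4) + 8*(y**2 + 1)*atan(3*y/2) + 9)/(4*(y**2 + 1))

The integrand splits into summands that can be handled one at a time.
A general antiderivative is (2*y + 1/4)/(y**2 + 1) - 2*sqrt(3*y**2 + 4) + 2*atan(3*y/2) + C.
The condition gives C = -2*sqrt(7) - 2*atan(3/2) + 9/8 - (-2*sqrt(7) - 2*atan(3/2) - 7/8) = 2.
So G(y) = (8*y**2 + 8*y - 8*(y**2 + 1)*sqrt(3*y**2 + 4) + 8*(y**2 + 1)*atan(3*y/2) + 9)/(4*(y**2 + 1)).
Check: d/dy[(8*y**2 + 8*y - 8*(y**2 + 1)*sqrt(3*y**2 + 4) + 8*(y**2 + 1)*atan(3*y/2) + 9)/(4*(y**2 + 1))] = (-108*y**7 - 264*y**5 - 12*y**4*sqrt(3*y**2 + 4) - 9*y**3*sqrt(3*y**2 + 4) - 204*y**3 + 68*y**2*sqrt(3*y**2 + 4) - 4*y*sqrt(3*y**2 + 4) - 48*y + 40*sqrt(3*y**2 + 4))/(18*y**6*sqrt(3*y**2 + 4) + 44*y**4*sqrt(3*y**2 + 4) + 34*y**2*sqrt(3*y**2 + 4) + 8*sqrt(3*y**2 + 4)), which equals G'(y).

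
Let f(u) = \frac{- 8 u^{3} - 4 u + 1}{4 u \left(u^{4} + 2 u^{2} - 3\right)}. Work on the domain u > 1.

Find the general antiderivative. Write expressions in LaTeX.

F(u) = - \frac{\log{\left(u \right)}}{12} - \frac{11 \log{\left(u - 1 \right)}}{32} + \frac{13 \log{\left(u + 1 \right)}}{32} + \frac{\log{\left(u^{2} + 3 \right)}}{96} - \frac{5 \sqrt{3} \operatorname{atan}{\left(\frac{\sqrt{3} u}{3} \right)}}{12} + C

The denominator factors as 4 u \left(u - 1\right) \left(u + 1\right) \left(u^{2} + 3\right); partial fractions split f into directly integrable pieces: \frac{u - 60}{48 \left(u^{2} + 3\right)} + \frac{13}{32 \left(u + 1\right)} - \frac{11}{32 \left(u - 1\right)} - \frac{1}{12 u}.
Check: d/du[- \frac{\log{\left(u \right)}}{12} - \frac{11 \log{\left(u - 1 \right)}}{32} + \frac{13 \log{\left(u + 1 \right)}}{32} + \frac{\log{\left(u^{2} + 3 \right)}}{96} - \frac{5 \sqrt{3} \operatorname{atan}{\left(\frac{\sqrt{3} u}{3} \right)}}{12}] = \frac{- 8 u^{3} - 4 u + 1}{4 u^{5} + 8 u^{3} - 12 u}, which equals f(u).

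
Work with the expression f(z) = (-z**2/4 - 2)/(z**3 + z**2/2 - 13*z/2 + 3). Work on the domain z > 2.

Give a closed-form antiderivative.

Factor the denominator (2*(z - 2)*(z + 3)*(2*z - 1)) and decompose: f = 11/(14*(2*z - 1)) - 17/(70*(z + 3)) - 2/(5*(z - 2)); each piece integrates to a log, atan, or power term.
Check: d/dz[-(56*log(z - 2) - 55*log(z - 1/2) + 34*log(z + 3))/140] = (-z**2 - 8)/(4*z**3 + 2*z**2 - 26*z + 12), which equals f(z).

An antiderivative is F(z) = -(56*log(z - 2) - 55*log(z - 1/2) + 34*log(z + 3))/140.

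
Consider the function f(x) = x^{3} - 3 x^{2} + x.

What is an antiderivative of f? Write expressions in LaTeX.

An antiderivative is F(x) = \frac{x^{2} \left(x^{2} - 4 x + 2\right)}{4}.

The integrand splits into summands that can be handled one at a time.
Check: d/dx[\frac{x^{2} \left(x^{2} - 4 x + 2\right)}{4}] = x^{3} - 3 x^{2} + x = f(x).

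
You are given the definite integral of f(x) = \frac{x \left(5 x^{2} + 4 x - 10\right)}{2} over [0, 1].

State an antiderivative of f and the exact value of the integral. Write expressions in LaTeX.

Antiderivative: F(x) = \frac{5 x^{4}}{8} + \frac{2 x^{3}}{3} - \frac{5 x^{2}}{2}; value = - \frac{29}{24}

Whatever form F(x) takes, F'(x) = f(x) is non-negotiable.
F(x) = \frac{5 x^{4}}{8} + \frac{2 x^{3}}{3} - \frac{5 x^{2}}{2} is an antiderivative of f.
Check: d/dx[\frac{5 x^{4}}{8} + \frac{2 x^{3}}{3} - \frac{5 x^{2}}{2}] = \frac{5 x^{3}}{2} + 2 x^{2} - 5 x, which equals f(x).
F(1) = - \frac{29}{24}; F(0) = 0.
Integral = F(1) - F(0) = - \frac{29}{24}.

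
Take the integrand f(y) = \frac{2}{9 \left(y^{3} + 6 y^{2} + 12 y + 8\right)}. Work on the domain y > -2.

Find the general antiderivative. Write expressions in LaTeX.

For F(y) to be correct the identity F'(y) - f(y) = 0 must hold.
Check: d/dy[- \frac{1}{9 \left(y + 2\right)^{2}}] = \frac{2}{9 y^{3} + 54 y^{2} + 108 y + 72}, which equals f(y).

F(y) = - \frac{1}{9 \left(y + 2\right)^{2}} + C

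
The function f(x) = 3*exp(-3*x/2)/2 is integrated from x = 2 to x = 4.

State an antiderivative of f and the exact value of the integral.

Any candidate F(x) must reproduce f(x) exactly when differentiated.
F(x) = -exp(-3*x/2) is an antiderivative of f.
Check: d/dx[-exp(-3*x/2)] = 3*exp(-3*x/2)/2 = f(x).
F(4) = -exp(-6); F(2) = -exp(-3).
Integral = F(4) - F(2) = -exp(-6) + exp(-3).

Antiderivative: F(x) = -exp(-3*x/2); value = -exp(-6) + exp(-3)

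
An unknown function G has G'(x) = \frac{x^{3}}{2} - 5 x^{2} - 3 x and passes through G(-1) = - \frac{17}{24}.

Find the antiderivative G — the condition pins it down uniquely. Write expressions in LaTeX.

G(x) = \frac{3 x^{4} - 40 x^{3} - 36 x^{2} - 24}{24}

The integrand splits into summands that can be handled one at a time.
A general antiderivative is \frac{x^{4}}{8} - \frac{5 x^{3}}{3} - \frac{3 x^{2}}{2} + C.
The condition gives C = - \frac{17}{24} - (\frac{7}{24}) = -1.
So G(x) = \frac{3 x^{4} - 40 x^{3} - 36 x^{2} - 24}{24}.
Check: d/dx[\frac{3 x^{4} - 40 x^{3} - 36 x^{2} - 24}{24}] = \frac{x^{3}}{2} - 5 x^{2} - 3 x = G'(x).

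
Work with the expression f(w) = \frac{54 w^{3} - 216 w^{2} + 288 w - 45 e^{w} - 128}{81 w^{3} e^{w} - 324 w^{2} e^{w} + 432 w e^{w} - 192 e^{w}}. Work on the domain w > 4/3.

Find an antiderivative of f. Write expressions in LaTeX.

Since d/dw undoes antidifferentiation here, F'(w) = f(w) is required of F(w).
Check: d/dw[- \frac{\left(36 w^{2} - 96 w - 15 e^{w} + 64\right) e^{- w}}{6 \left(3 w - 4\right)^{2}}] = \frac{54 w^{3} - 216 w^{2} + 288 w - 45 e^{w} - 128}{81 w^{3} e^{w} - 324 w^{2} e^{w} + 432 w e^{w} - 192 e^{w}} = f(w).

An antiderivative is F(w) = - \frac{\left(36 w^{2} - 96 w - 15 e^{w} + 64\right) e^{- w}}{6 \left(3 w - 4\right)^{2}}.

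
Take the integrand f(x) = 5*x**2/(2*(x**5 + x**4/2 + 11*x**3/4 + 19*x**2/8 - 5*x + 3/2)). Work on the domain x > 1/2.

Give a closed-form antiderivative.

An antiderivative is F(x) = (5550*x*log(x - 1/2) + 5202*x*log(x + 3/2) - 5376*x*log(x**2 + 4) + 1664*x*atan(x/2) - 2775*log(x - 1/2) - 2601*log(x + 3/2) + 2688*log(x**2 + 4) - 832*atan(x/2) - 1700)/(23120*x - 11560).

Factor the denominator ((2*x - 1)**2*(2*x + 3)*(x**2 + 4)) and decompose: f = -16*(42*x - 13)/(1445*(x**2 + 4)) + 9/(20*(2*x + 3)) + 555/(1156*(2*x - 1)) + 5/(17*(2*x - 1)**2); each piece integrates to a log, atan, or power term.
Check: d/dx[(5550*x*log(x - 1/2) + 5202*x*log(x + 3/2) - 5376*x*log(x**2 + 4) + 1664*x*atan(x/2) - 2775*log(x - 1/2) - 2601*log(x + 3/2) + 2688*log(x**2 + 4) - 832*atan(x/2) - 1700)/(23120*x - 11560)] = 20*x**2/(8*x**5 + 4*x**4 + 22*x**3 + 19*x**2 - 40*x + 12), which equals f(x).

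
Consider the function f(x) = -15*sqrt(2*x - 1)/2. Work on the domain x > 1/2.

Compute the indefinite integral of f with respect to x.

A first test for any F(x): its x-derivative must equal f(x) identically.
Check: d/dx[-5*x*sqrt(2*x - 1) + 5*sqrt(2*x - 1)/2] = (15 - 30*x)/(2*sqrt(2*x - 1)), which equals f(x).

F(x) = -5*x*sqrt(2*x - 1) + 5*sqrt(2*x - 1)/2 + C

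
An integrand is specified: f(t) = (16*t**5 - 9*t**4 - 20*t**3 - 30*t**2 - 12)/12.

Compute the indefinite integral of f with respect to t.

A candidate is checked by its d/dt: the result must match f(t).
Check: d/dt[t*(40*t**5 - 27*t**4 - 75*t**3 - 150*t**2 - 180)/180] = 4*t**5/3 - 3*t**4/4 - 5*t**3/3 - 5*t**2/2 - 1, which equals f(t).

F(t) = t*(40*t**5 - 27*t**4 - 75*t**3 - 150*t**2 - 180)/180 + C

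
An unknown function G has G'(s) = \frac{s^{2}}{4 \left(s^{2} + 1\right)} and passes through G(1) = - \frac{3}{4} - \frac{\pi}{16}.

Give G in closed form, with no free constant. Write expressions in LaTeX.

G(s) = \frac{s}{4} - \frac{\operatorname{atan}{\left(s \right)}}{4} - 1

For G(s) to be correct, d/ds[G] must agree with the stated G'(s) identically.
A general antiderivative is \frac{s}{4} - \frac{\operatorname{atan}{\left(s \right)}}{4} + C.
The condition gives C = - \frac{3}{4} - \frac{\pi}{16} - (\frac{1}{4} - \frac{\pi}{16}) = -1.
So G(s) = \frac{s}{4} - \frac{\operatorname{atan}{\left(s \right)}}{4} - 1.
Check: d/ds[\frac{s}{4} - \frac{\operatorname{atan}{\left(s \right)}}{4} - 1] = \frac{s^{2}}{4 s^{2} + 4}, which equals G'(s).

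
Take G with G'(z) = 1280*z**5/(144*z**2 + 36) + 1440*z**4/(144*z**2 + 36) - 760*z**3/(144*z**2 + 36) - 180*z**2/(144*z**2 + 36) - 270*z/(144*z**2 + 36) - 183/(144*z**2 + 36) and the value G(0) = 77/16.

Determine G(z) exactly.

The integrand splits into summands that can be handled one at a time.
A general antiderivative is 5*(4*z**2/3 + z - 3/2)**2/4 - 2*atan(2*z)/3 + C.
The condition gives C = 77/16 - (45/16) = 2.
So G(z) = 20*z**4/9 + 10*z**3/3 - 15*z**2/4 - 15*z/4 - 2*atan(2*z)/3 + 77/16.
Check: d/dz[20*z**4/9 + 10*z**3/3 - 15*z**2/4 - 15*z/4 - 2*atan(2*z)/3 + 77/16] = (1280*z**5 + 1440*z**4 - 760*z**3 - 180*z**2 - 270*z - 183)/(144*z**2 + 36), which equals G'(z).

G(z) = 20*z**4/9 + 10*z**3/3 - 15*z**2/4 - 15*z/4 - 2*atan(2*z)/3 + 77/16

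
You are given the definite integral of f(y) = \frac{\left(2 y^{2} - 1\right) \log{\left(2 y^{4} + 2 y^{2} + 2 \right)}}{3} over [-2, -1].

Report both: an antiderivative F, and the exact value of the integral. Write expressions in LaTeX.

For F(y) to be correct the identity F'(y) - f(y) = 0 must hold.
F(y) = \frac{2 y^{3} \log{\left(2 y^{4} + 2 y^{2} + 2 \right)}}{9} - \frac{8 y^{3}}{27} - \frac{y \log{\left(2 y^{4} + 2 y^{2} + 2 \right)}}{3} + \frac{16 y}{9} + \frac{7 \log{\left(y^{2} - y + 1 \right)}}{18} - \frac{7 \log{\left(y^{2} + y + 1 \right)}}{18} - \frac{\sqrt{3} \operatorname{atan}{\left(\frac{2 \sqrt{3} y}{3} - \frac{\sqrt{3}}{3} \right)}}{3} - \frac{\sqrt{3} \operatorname{atan}{\left(\frac{2 \sqrt{3} y}{3} + \frac{\sqrt{3}}{3} \right)}}{3} is an antiderivative of f.
Check: d/dy[\frac{2 y^{3} \log{\left(2 y^{4} + 2 y^{2} + 2 \right)}}{9} - \frac{8 y^{3}}{27} - \frac{y \log{\left(2 y^{4} + 2 y^{2} + 2 \right)}}{3} + \frac{16 y}{9} + \frac{7 \log{\left(y^{2} - y + 1 \right)}}{18} - \frac{7 \log{\left(y^{2} + y + 1 \right)}}{18} - \frac{\sqrt{3} \operatorname{atan}{\left(\frac{2 \sqrt{3} y}{3} - \frac{\sqrt{3}}{3} \right)}}{3} - \frac{\sqrt{3} \operatorname{atan}{\left(\frac{2 \sqrt{3} y}{3} + \frac{\sqrt{3}}{3} \right)}}{3}] = \frac{2 y^{2} \log{\left(y^{4} + y^{2} + 1 \right)}}{3} + \frac{2 y^{2} \log{\left(2 \right)}}{3} - \frac{\log{\left(y^{4} + y^{2} + 1 \right)}}{3} - \frac{\log{\left(2 \right)}}{3}, which equals f(y).
F(-1) = - \frac{40}{27} + \frac{\log{\left(6 \right)}}{9} + \frac{7 \log{\left(3 \right)}}{18} + \frac{\sqrt{3} \pi}{6}; F(-2) = - \frac{10 \log{\left(42 \right)}}{9} - \frac{32}{27} - \frac{7 \log{\left(3 \right)}}{18} + \frac{\sqrt{3} \pi}{9} + \frac{\sqrt{3} \operatorname{atan}{\left(\frac{5 \sqrt{3}}{3} \right)}}{3} + \frac{7 \log{\left(7 \right)}}{18}.
Integral = F(-1) - F(-2) = - \frac{7 \log{\left(7 \right)}}{18} - \frac{\sqrt{3} \operatorname{atan}{\left(\frac{5 \sqrt{3}}{3} \right)}}{3} - \frac{8}{27} + \frac{\log{\left(6 \right)}}{9} + \frac{\sqrt{3} \pi}{18} + \frac{7 \log{\left(3 \right)}}{9} + \frac{10 \log{\left(42 \right)}}{9}.

Antiderivative: F(y) = \frac{2 y^{3} \log{\left(2 y^{4} + 2 y^{2} + 2 \right)}}{9} - \frac{8 y^{3}}{27} - \frac{y \log{\left(2 y^{4} + 2 y^{2} + 2 \right)}}{3} + \frac{16 y}{9} + \frac{7 \log{\left(y^{2} - y + 1 \right)}}{18} - \frac{7 \log{\left(y^{2} + y + 1 \right)}}{18} - \frac{\sqrt{3} \operatorname{atan}{\left(\frac{2 \sqrt{3} y}{3} - \frac{\sqrt{3}}{3} \right)}}{3} - \frac{\sqrt{3} \operatorname{atan}{\left(\frac{2 \sqrt{3} y}{3} + \frac{\sqrt{3}}{3} \right)}}{3}; value = - \frac{7 \log{\left(7 \right)}}{18} - \frac{\sqrt{3} \operatorname{atan}{\left(\frac{5 \sqrt{3}}{3} \right)}}{3} - \frac{8}{27} + \frac{\log{\left(6 \right)}}{9} + \frac{\sqrt{3} \pi}{18} + \frac{7 \log{\left(3 \right)}}{9} + \frac{10 \log{\left(42 \right)}}{9}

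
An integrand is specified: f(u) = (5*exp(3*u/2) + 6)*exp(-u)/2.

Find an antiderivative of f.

An antiderivative is F(u) = (5*exp(3*u/2) - 3)*exp(-u).

For F(u) to be correct the identity F'(u) - f(u) = 0 must hold.
Check: d/du[(5*exp(3*u/2) - 3)*exp(-u)] = (5*exp(3*u/2) + 6)*exp(-u)/2 = f(u).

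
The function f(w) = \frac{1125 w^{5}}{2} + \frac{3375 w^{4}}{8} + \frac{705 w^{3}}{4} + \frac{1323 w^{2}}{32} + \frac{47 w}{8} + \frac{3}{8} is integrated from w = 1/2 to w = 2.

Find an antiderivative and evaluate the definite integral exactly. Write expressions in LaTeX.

The substitution u = 5 w^{2} + \frac{3 w}{2} + \frac{1}{3} works: f is exactly (dF/du)*(du/dw) for that inner function.
F(w) = \frac{\left(30 w^{2} + 9 w + 2\right)^{3}}{288} is an antiderivative of f.
Check: d/dw[\frac{\left(30 w^{2} + 9 w + 2\right)^{3}}{288}] = \frac{1125 w^{5}}{2} + \frac{3375 w^{4}}{8} + \frac{705 w^{3}}{4} + \frac{1323 w^{2}}{32} + \frac{47 w}{8} + \frac{3}{8} = f(w).
F(2) = \frac{85750}{9}; F(1/2) = \frac{343}{36}.
Integral = F(2) - F(1/2) = \frac{38073}{4}.

Antiderivative: F(w) = \frac{\left(30 w^{2} + 9 w + 2\right)^{3}}{288}; value = \frac{38073}{4}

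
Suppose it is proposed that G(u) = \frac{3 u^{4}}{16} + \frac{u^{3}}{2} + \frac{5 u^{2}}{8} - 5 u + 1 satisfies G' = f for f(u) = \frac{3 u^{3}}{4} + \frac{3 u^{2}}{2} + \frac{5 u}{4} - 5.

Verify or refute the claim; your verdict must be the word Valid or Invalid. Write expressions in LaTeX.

Valid - differentiating G returns exactly f.

d/du[G] = \frac{3 u^{3}}{4} + \frac{3 u^{2}}{2} + \frac{5 u}{4} - 5
This equals f(u) exactly, so the claim holds.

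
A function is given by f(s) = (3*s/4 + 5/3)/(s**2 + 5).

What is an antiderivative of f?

An antiderivative is F(s) = 3*log(s**2 + 5)/8 + sqrt(5)*atan(sqrt(5)*s/5)/3.

Check any antiderivative F(s) by computing F'(s) and comparing it with f(s).
Check: d/ds[3*log(s**2 + 5)/8 + sqrt(5)*atan(sqrt(5)*s/5)/3] = (9*s + 20)/(12*s**2 + 60), which equals f(s).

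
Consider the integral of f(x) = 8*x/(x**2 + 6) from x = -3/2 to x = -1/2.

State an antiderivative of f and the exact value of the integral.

The substitution u = x**2 + 6 works: f is exactly (dF/du)*(du/dx) for that inner function.
F(x) = 4*log(x**2 + 6) is an antiderivative of f.
Check: d/dx[4*log(x**2 + 6)] = 8*x/(x**2 + 6) = f(x).
F(-1/2) = 4*log(25/4); F(-3/2) = 4*log(33/4).
Integral = F(-1/2) - F(-3/2) = -4*log(33/4) + 4*log(25/4).

Antiderivative: F(x) = 4*log(x**2 + 6); value = -4*log(33/4) + 4*log(25/4)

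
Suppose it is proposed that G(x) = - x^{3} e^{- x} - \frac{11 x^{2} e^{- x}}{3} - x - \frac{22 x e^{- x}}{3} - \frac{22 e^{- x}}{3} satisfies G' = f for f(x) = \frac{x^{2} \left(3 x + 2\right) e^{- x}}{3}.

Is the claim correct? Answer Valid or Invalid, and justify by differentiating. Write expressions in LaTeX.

d/dx[G] = \frac{\left(3 x^{3} + 2 x^{2} - 3 e^{x}\right) e^{- x}}{3}
d/dx[G] - f(x) = -1 != 0.

Invalid: d/dx[G] - f = -1, which is not 0.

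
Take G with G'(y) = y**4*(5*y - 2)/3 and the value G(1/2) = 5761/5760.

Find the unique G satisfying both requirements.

A candidate passes only if d/dy[G] lands on the given G'(y) exactly.
A general antiderivative is 5*y**6/18 - 2*y**5/15 + C.
The condition gives C = 5761/5760 - (1/5760) = 1.
So G(y) = 5*y**6/18 - 2*y**5/15 + 1.
Check: d/dy[5*y**6/18 - 2*y**5/15 + 1] = 5*y**5/3 - 2*y**4/3, which equals G'(y).

G(y) = 5*y**6/18 - 2*y**5/15 + 1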